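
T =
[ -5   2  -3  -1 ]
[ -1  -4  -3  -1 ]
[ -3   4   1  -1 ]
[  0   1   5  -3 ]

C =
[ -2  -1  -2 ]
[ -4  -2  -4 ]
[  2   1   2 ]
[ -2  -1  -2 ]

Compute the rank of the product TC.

First compute TC:
[[ -2,  -1,  -2],
 [ 14,   7,  14],
 [ -6,  -3,  -6],
 [ 12,   6,  12]]
Now row reduce the product.
R2 ← R2 + (7)·R1: [0, 0, 0]
R3 ← R3 − (3)·R1: [0, 0, 0]
R4 ← R4 + (6)·R1: [0, 0, 0]
1 nonzero row, so rank(TC) = 1.

1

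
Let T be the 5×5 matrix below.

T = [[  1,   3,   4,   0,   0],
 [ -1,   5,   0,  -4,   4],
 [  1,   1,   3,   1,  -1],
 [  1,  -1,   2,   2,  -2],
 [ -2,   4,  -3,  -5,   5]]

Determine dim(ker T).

3

Row reduce to echelon form.
R2 ← R2 + R1: [0, 8, 4, -4, 4]
R3 ← R3 − R1: [0, -2, -1, 1, -1]
R4 ← R4 − R1: [0, -4, -2, 2, -2]
R5 ← R5 + (2)·R1: [0, 10, 5, -5, 5]
R3 ← R3 + (1/4)·R2: [0, 0, 0, 0, 0]
R4 ← R4 + (1/2)·R2: [0, 0, 0, 0, 0]
R5 ← R5 − (5/4)·R2: [0, 0, 0, 0, 0]
2 nonzero rows, so rank(T) = 2.
T has 5 columns; by rank–nullity, nullity = 5 − 2 = 3.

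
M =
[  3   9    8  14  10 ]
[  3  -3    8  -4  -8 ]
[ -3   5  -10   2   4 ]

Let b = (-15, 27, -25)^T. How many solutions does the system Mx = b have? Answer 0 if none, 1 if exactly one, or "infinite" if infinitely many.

infinite

Row reduce the augmented matrix [M | b].
R2 ← R2 − R1: [0, -12, 0, -18, -18, 42]
R3 ← R3 + R1: [0, 14, -2, 16, 14, -40]
R3 ← R3 + (7/6)·R2: [0, 0, -2, -5, -7, 9]
The echelon form has 3 nonzero rows, and every pivot lies in the first 5 columns, so rank(M) = rank([M|b]) = 3.
The system is consistent.
rank = 3 < 5 unknowns, so there are infinitely many solutions.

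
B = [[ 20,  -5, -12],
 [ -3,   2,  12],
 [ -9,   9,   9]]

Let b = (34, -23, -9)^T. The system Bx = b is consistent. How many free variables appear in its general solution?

Row reduce the augmented matrix [B | b].
R2 ← R2 + (3/20)·R1: [0, 5/4, 51/5, -179/10]
R3 ← R3 + (9/20)·R1: [0, 27/4, 18/5, 63/10]
R3 ← R3 − (27/5)·R2: [0, 0, -1287/25, 2574/25]
The echelon form has 3 nonzero rows, and every pivot lies in the first 3 columns, so rank(B) = rank([B|b]) = 3.
The system is consistent.
Free variables = (unknowns) − (rank) = 3 − 3 = 0.

0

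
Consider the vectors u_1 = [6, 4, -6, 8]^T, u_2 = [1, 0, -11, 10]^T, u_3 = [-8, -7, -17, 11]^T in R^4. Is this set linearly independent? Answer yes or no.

Form the matrix with these vectors as rows and row reduce.
R2 ← R2 − (1/6)·R1: [0, -2/3, -10, 26/3]
R3 ← R3 + (4/3)·R1: [0, -5/3, -25, 65/3]
R3 ← R3 − (5/2)·R2: [0, 0, 0, 0]
2 nonzero rows, so the 3 vectors span a space of dimension 2.
Since 2 < 3, the vectors are linearly dependent.

no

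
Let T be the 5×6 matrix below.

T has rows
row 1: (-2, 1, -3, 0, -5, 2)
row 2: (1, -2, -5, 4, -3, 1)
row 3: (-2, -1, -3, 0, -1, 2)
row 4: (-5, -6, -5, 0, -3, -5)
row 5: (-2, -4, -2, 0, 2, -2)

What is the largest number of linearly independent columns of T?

Row reduce to echelon form.
R2 ← R2 + (1/2)·R1: [0, -3/2, -13/2, 4, -11/2, 2]
R3 ← R3 − R1: [0, -2, 0, 0, 4, 0]
R4 ← R4 − (5/2)·R1: [0, -17/2, 5/2, 0, 19/2, -10]
R5 ← R5 − R1: [0, -5, 1, 0, 7, -4]
R3 ← R3 − (4/3)·R2: [0, 0, 26/3, -16/3, 34/3, -8/3]
R4 ← R4 − (17/3)·R2: [0, 0, 118/3, -68/3, 122/3, -64/3]
R5 ← R5 − (10/3)·R2: [0, 0, 68/3, -40/3, 76/3, -32/3]
R4 ← R4 − (59/13)·R3: [0, 0, 0, 20/13, -140/13, -120/13]
R5 ← R5 − (34/13)·R3: [0, 0, 0, 8/13, -56/13, -48/13]
R5 ← R5 − (2/5)·R4: [0, 0, 0, 0, 0, 0]
Echelon form has 4 nonzero rows, so rank(T) = 4.
The rank gives the maximum number of linearly independent columns: 4.

4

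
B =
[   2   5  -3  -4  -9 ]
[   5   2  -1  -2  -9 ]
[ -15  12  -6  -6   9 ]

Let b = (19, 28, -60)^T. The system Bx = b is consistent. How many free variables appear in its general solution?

Row reduce the augmented matrix [B | b].
R2 ← R2 − (5/2)·R1: [0, -21/2, 13/2, 8, 27/2, -39/2]
R3 ← R3 + (15/2)·R1: [0, 99/2, -57/2, -36, -117/2, 165/2]
R3 ← R3 + (33/7)·R2: [0, 0, 15/7, 12/7, 36/7, -66/7]
The echelon form has 3 nonzero rows, and every pivot lies in the first 5 columns, so rank(B) = rank([B|b]) = 3.
The system is consistent.
Free variables = (unknowns) − (rank) = 5 − 3 = 2.

2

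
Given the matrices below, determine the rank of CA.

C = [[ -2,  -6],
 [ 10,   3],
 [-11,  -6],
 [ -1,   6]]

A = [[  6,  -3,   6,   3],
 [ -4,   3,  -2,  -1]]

First compute CA:
[[ 12, -12,   0,   0],
 [ 48, -21,  54,  27],
 [-42,  15, -54, -27],
 [-30,  21, -18,  -9]]
Now row reduce the product.
R2 ← R2 − (4)·R1: [0, 27, 54, 27]
R3 ← R3 + (7/2)·R1: [0, -27, -54, -27]
R4 ← R4 + (5/2)·R1: [0, -9, -18, -9]
R3 ← R3 + R2: [0, 0, 0, 0]
R4 ← R4 + (1/3)·R2: [0, 0, 0, 0]
2 nonzero rows, so rank(CA) = 2.

2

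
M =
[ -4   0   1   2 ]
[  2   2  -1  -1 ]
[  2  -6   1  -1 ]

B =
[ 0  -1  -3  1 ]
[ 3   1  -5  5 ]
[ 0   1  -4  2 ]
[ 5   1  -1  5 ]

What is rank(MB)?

First compute MB:
[[ 10,   7,   6,   8],
 [  1,  -2, -11,   5],
 [-23,  -8,  21, -31]]
Now row reduce the product.
R2 ← R2 − (1/10)·R1: [0, -27/10, -58/5, 21/5]
R3 ← R3 + (23/10)·R1: [0, 81/10, 174/5, -63/5]
R3 ← R3 + (3)·R2: [0, 0, 0, 0]
2 nonzero rows, so rank(MB) = 2.

2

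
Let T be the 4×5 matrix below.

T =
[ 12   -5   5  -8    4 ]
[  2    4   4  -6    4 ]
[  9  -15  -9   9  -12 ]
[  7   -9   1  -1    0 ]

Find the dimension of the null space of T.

1

Row reduce to echelon form.
R2 ← R2 − (1/6)·R1: [0, 29/6, 19/6, -14/3, 10/3]
R3 ← R3 − (3/4)·R1: [0, -45/4, -51/4, 15, -15]
R4 ← R4 − (7/12)·R1: [0, -73/12, -23/12, 11/3, -7/3]
R3 ← R3 + (135/58)·R2: [0, 0, -156/29, 120/29, -210/29]
R4 ← R4 + (73/58)·R2: [0, 0, 60/29, -64/29, 54/29]
R4 ← R4 + (5/13)·R3: [0, 0, 0, -8/13, -12/13]
4 nonzero rows, so rank(T) = 4.
T has 5 columns; by rank–nullity, nullity = 5 − 4 = 1.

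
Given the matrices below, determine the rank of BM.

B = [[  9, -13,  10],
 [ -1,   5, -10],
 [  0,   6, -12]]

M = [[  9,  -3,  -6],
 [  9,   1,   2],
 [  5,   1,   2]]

First compute BM:
[[ 14, -30, -60],
 [-14,  -2,  -4],
 [ -6,  -6, -12]]
Now row reduce the product.
R2 ← R2 + R1: [0, -32, -64]
R3 ← R3 + (3/7)·R1: [0, -132/7, -264/7]
R3 ← R3 − (33/56)·R2: [0, 0, 0]
2 nonzero rows, so rank(BM) = 2.

2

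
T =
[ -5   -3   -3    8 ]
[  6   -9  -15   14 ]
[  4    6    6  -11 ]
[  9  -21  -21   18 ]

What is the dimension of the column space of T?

Row reduce to echelon form.
R2 ← R2 + (6/5)·R1: [0, -63/5, -93/5, 118/5]
R3 ← R3 + (4/5)·R1: [0, 18/5, 18/5, -23/5]
R4 ← R4 + (9/5)·R1: [0, -132/5, -132/5, 162/5]
R3 ← R3 + (2/7)·R2: [0, 0, -12/7, 15/7]
R4 ← R4 − (44/21)·R2: [0, 0, 88/7, -358/21]
R4 ← R4 + (22/3)·R3: [0, 0, 0, -4/3]
Echelon form has 4 nonzero rows, so rank(T) = 4.
The column space has dimension equal to the rank: 4.

4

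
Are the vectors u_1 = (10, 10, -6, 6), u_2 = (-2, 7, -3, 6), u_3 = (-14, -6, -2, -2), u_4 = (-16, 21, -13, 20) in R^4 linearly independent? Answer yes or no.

no

Form the matrix with these vectors as rows and row reduce.
R2 ← R2 + (1/5)·R1: [0, 9, -21/5, 36/5]
R3 ← R3 + (7/5)·R1: [0, 8, -52/5, 32/5]
R4 ← R4 + (8/5)·R1: [0, 37, -113/5, 148/5]
R3 ← R3 − (8/9)·R2: [0, 0, -20/3, 0]
R4 ← R4 − (37/9)·R2: [0, 0, -16/3, 0]
R4 ← R4 − (4/5)·R3: [0, 0, 0, 0]
3 nonzero rows, so the 4 vectors span a space of dimension 3.
Since 3 < 4, the vectors are linearly dependent.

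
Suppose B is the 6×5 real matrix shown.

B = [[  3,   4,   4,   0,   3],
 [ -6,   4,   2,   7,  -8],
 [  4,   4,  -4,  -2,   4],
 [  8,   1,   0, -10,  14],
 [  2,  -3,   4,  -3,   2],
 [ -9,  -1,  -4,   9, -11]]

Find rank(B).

5

Row reduce to echelon form.
R2 ← R2 + (2)·R1: [0, 12, 10, 7, -2]
R3 ← R3 − (4/3)·R1: [0, -4/3, -28/3, -2, 0]
R4 ← R4 − (8/3)·R1: [0, -29/3, -32/3, -10, 6]
R5 ← R5 − (2/3)·R1: [0, -17/3, 4/3, -3, 0]
R6 ← R6 + (3)·R1: [0, 11, 8, 9, -2]
R3 ← R3 + (1/9)·R2: [0, 0, -74/9, -11/9, -2/9]
R4 ← R4 + (29/36)·R2: [0, 0, -47/18, -157/36, 79/18]
R5 ← R5 + (17/36)·R2: [0, 0, 109/18, 11/36, -17/18]
R6 ← R6 − (11/12)·R2: [0, 0, -7/6, 31/12, -1/6]
R4 ← R4 − (47/148)·R3: [0, 0, 0, -147/37, 165/37]
R5 ← R5 + (109/148)·R3: [0, 0, 0, -22/37, -41/37]
R6 ← R6 − (21/148)·R3: [0, 0, 0, 102/37, -5/37]
R5 ← R5 − (22/147)·R4: [0, 0, 0, 0, -87/49]
R6 ← R6 + (34/49)·R4: [0, 0, 0, 0, 145/49]
R6 ← R6 + (5/3)·R5: [0, 0, 0, 0, 0]
Echelon form has 5 nonzero rows, so rank(B) = 5.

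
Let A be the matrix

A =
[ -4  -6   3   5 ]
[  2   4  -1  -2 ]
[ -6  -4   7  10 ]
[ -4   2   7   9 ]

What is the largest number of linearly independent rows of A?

2

Row reduce to echelon form.
R2 ← R2 + (1/2)·R1: [0, 1, 1/2, 1/2]
R3 ← R3 − (3/2)·R1: [0, 5, 5/2, 5/2]
R4 ← R4 − R1: [0, 8, 4, 4]
R3 ← R3 − (5)·R2: [0, 0, 0, 0]
R4 ← R4 − (8)·R2: [0, 0, 0, 0]
Echelon form has 2 nonzero rows, so rank(A) = 2.
The rank gives the maximum number of linearly independent rows: 2.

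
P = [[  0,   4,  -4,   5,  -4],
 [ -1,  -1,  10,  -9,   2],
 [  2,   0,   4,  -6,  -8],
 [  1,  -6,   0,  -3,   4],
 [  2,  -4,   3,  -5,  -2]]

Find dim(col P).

Row reduce to echelon form.
Swap R1 ↔ R2
R3 ← R3 + (2)·R1: [0, -2, 24, -24, -4]
R4 ← R4 + R1: [0, -7, 10, -12, 6]
R5 ← R5 + (2)·R1: [0, -6, 23, -23, 2]
R3 ← R3 + (1/2)·R2: [0, 0, 22, -43/2, -6]
R4 ← R4 + (7/4)·R2: [0, 0, 3, -13/4, -1]
R5 ← R5 + (3/2)·R2: [0, 0, 17, -31/2, -4]
R4 ← R4 − (3/22)·R3: [0, 0, 0, -7/22, -2/11]
R5 ← R5 − (17/22)·R3: [0, 0, 0, 49/44, 7/11]
R5 ← R5 + (7/2)·R4: [0, 0, 0, 0, 0]
Echelon form has 4 nonzero rows, so rank(P) = 4.
The column space has dimension equal to the rank: 4.

4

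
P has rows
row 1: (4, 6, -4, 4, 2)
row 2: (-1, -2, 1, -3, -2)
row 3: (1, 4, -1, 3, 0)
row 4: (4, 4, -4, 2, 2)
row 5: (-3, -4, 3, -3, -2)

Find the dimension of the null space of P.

2

Row reduce to echelon form.
R2 ← R2 + (1/4)·R1: [0, -1/2, 0, -2, -3/2]
R3 ← R3 − (1/4)·R1: [0, 5/2, 0, 2, -1/2]
R4 ← R4 − R1: [0, -2, 0, -2, 0]
R5 ← R5 + (3/4)·R1: [0, 1/2, 0, 0, -1/2]
R3 ← R3 + (5)·R2: [0, 0, 0, -8, -8]
R4 ← R4 − (4)·R2: [0, 0, 0, 6, 6]
R5 ← R5 + R2: [0, 0, 0, -2, -2]
R4 ← R4 + (3/4)·R3: [0, 0, 0, 0, 0]
R5 ← R5 − (1/4)·R3: [0, 0, 0, 0, 0]
3 nonzero rows, so rank(P) = 3.
P has 5 columns; by rank–nullity, nullity = 5 − 3 = 2.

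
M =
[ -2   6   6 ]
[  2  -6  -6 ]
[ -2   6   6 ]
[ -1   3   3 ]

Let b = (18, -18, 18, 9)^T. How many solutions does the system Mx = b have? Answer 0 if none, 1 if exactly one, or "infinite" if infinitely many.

infinite

Row reduce the augmented matrix [M | b].
R2 ← R2 + R1: [0, 0, 0, 0]
R3 ← R3 − R1: [0, 0, 0, 0]
R4 ← R4 − (1/2)·R1: [0, 0, 0, 0]
The echelon form has 1 nonzero rows, and every pivot lies in the first 3 columns, so rank(M) = rank([M|b]) = 1.
The system is consistent.
rank = 1 < 3 unknowns, so there are infinitely many solutions.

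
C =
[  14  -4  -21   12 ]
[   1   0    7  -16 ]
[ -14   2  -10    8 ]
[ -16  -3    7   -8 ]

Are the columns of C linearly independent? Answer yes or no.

yes

Row reduce C to echelon form.
R2 ← R2 − (1/14)·R1: [0, 2/7, 17/2, -118/7]
R3 ← R3 + R1: [0, -2, -31, 20]
R4 ← R4 + (8/7)·R1: [0, -53/7, -17, 40/7]
R3 ← R3 + (7)·R2: [0, 0, 57/2, -98]
R4 ← R4 + (53/2)·R2: [0, 0, 833/4, -441]
R4 ← R4 − (833/114)·R3: [0, 0, 0, 15680/57]
4 pivots among 4 columns.
Every column is a pivot column, so the columns are linearly independent.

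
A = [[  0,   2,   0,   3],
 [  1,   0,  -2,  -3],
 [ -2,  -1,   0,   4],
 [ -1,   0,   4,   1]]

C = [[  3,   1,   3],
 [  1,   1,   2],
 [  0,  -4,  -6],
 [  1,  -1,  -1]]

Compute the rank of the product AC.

First compute AC:
[[  5,  -1,   1],
 [  0,  12,  18],
 [ -3,  -7, -12],
 [ -2, -18, -28]]
Now row reduce the product.
R3 ← R3 + (3/5)·R1: [0, -38/5, -57/5]
R4 ← R4 + (2/5)·R1: [0, -92/5, -138/5]
R3 ← R3 + (19/30)·R2: [0, 0, 0]
R4 ← R4 + (23/15)·R2: [0, 0, 0]
2 nonzero rows, so rank(AC) = 2.

2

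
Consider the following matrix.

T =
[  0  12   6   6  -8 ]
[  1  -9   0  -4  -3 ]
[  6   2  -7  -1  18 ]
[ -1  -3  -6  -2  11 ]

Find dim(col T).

3

Row reduce to echelon form.
Swap R1 ↔ R2
R3 ← R3 − (6)·R1: [0, 56, -7, 23, 36]
R4 ← R4 + R1: [0, -12, -6, -6, 8]
R3 ← R3 − (14/3)·R2: [0, 0, -35, -5, 220/3]
R4 ← R4 + R2: [0, 0, 0, 0, 0]
Echelon form has 3 nonzero rows, so rank(T) = 3.
The column space has dimension equal to the rank: 3.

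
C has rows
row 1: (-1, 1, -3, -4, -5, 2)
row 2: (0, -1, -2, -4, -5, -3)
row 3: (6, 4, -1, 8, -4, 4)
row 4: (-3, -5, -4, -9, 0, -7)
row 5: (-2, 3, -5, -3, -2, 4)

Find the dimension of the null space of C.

1

Row reduce to echelon form.
R3 ← R3 + (6)·R1: [0, 10, -19, -16, -34, 16]
R4 ← R4 − (3)·R1: [0, -8, 5, 3, 15, -13]
R5 ← R5 − (2)·R1: [0, 1, 1, 5, 8, 0]
R3 ← R3 + (10)·R2: [0, 0, -39, -56, -84, -14]
R4 ← R4 − (8)·R2: [0, 0, 21, 35, 55, 11]
R5 ← R5 + R2: [0, 0, -1, 1, 3, -3]
R4 ← R4 + (7/13)·R3: [0, 0, 0, 63/13, 127/13, 45/13]
R5 ← R5 − (1/39)·R3: [0, 0, 0, 95/39, 67/13, -103/39]
R5 ← R5 − (95/189)·R4: [0, 0, 0, 0, 46/189, -92/21]
5 nonzero rows, so rank(C) = 5.
C has 6 columns; by rank–nullity, nullity = 6 − 5 = 1.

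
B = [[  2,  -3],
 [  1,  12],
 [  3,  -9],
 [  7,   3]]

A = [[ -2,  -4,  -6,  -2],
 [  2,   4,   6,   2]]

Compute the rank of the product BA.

First compute BA:
[[-10, -20, -30, -10],
 [ 22,  44,  66,  22],
 [-24, -48, -72, -24],
 [ -8, -16, -24,  -8]]
Now row reduce the product.
R2 ← R2 + (11/5)·R1: [0, 0, 0, 0]
R3 ← R3 − (12/5)·R1: [0, 0, 0, 0]
R4 ← R4 − (4/5)·R1: [0, 0, 0, 0]
1 nonzero row, so rank(BA) = 1.

1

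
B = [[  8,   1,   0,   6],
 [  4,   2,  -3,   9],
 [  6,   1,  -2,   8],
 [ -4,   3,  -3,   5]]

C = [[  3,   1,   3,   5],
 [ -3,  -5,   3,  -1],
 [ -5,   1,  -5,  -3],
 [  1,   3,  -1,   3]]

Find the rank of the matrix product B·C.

3

First compute BC:
[[ 27,  21,  21,  57],
 [ 30,  18,  24,  54],
 [ 33,  23,  23,  59],
 [ -1,  -7,   7,   1]]
Now row reduce the product.
R2 ← R2 − (10/9)·R1: [0, -16/3, 2/3, -28/3]
R3 ← R3 − (11/9)·R1: [0, -8/3, -8/3, -32/3]
R4 ← R4 + (1/27)·R1: [0, -56/9, 70/9, 28/9]
R3 ← R3 − (1/2)·R2: [0, 0, -3, -6]
R4 ← R4 − (7/6)·R2: [0, 0, 7, 14]
R4 ← R4 + (7/3)·R3: [0, 0, 0, 0]
3 nonzero rows, so rank(BC) = 3.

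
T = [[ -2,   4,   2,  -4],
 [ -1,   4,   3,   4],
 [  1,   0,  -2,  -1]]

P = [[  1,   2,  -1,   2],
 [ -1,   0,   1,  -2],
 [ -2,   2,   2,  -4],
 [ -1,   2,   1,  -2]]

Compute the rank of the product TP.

First compute TP:
[[ -6,  -8,   6, -12],
 [-15,  12,  15, -30],
 [  6,  -4,  -6,  12]]
Now row reduce the product.
R2 ← R2 − (5/2)·R1: [0, 32, 0, 0]
R3 ← R3 + R1: [0, -12, 0, 0]
R3 ← R3 + (3/8)·R2: [0, 0, 0, 0]
2 nonzero rows, so rank(TP) = 2.

2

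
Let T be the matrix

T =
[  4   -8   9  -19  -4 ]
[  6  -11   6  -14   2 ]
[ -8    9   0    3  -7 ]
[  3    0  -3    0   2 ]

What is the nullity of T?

Row reduce to echelon form.
R2 ← R2 − (3/2)·R1: [0, 1, -15/2, 29/2, 8]
R3 ← R3 + (2)·R1: [0, -7, 18, -35, -15]
R4 ← R4 − (3/4)·R1: [0, 6, -39/4, 57/4, 5]
R3 ← R3 + (7)·R2: [0, 0, -69/2, 133/2, 41]
R4 ← R4 − (6)·R2: [0, 0, 141/4, -291/4, -43]
R4 ← R4 + (47/46)·R3: [0, 0, 0, -221/46, -51/46]
4 nonzero rows, so rank(T) = 4.
T has 5 columns; by rank–nullity, nullity = 5 − 4 = 1.

1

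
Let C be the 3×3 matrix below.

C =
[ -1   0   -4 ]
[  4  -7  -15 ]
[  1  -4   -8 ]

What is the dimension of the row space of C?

Row reduce to echelon form.
R2 ← R2 + (4)·R1: [0, -7, -31]
R3 ← R3 + R1: [0, -4, -12]
R3 ← R3 − (4/7)·R2: [0, 0, 40/7]
Echelon form has 3 nonzero rows, so rank(C) = 3.
The row space has dimension equal to the rank: 3.

3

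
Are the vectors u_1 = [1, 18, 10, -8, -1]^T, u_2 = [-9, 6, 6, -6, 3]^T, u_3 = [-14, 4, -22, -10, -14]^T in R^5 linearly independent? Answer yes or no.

yes

Form the matrix with these vectors as rows and row reduce.
R2 ← R2 + (9)·R1: [0, 168, 96, -78, -6]
R3 ← R3 + (14)·R1: [0, 256, 118, -122, -28]
R3 ← R3 − (32/21)·R2: [0, 0, -198/7, -22/7, -132/7]
3 nonzero rows, so the 3 vectors span a space of dimension 3.
Since 3 = 3, the vectors are linearly independent.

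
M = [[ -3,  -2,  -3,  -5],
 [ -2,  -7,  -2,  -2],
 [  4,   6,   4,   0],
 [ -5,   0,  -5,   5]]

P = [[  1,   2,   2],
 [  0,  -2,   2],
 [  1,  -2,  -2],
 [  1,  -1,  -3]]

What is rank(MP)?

First compute MP:
[[-11,   9,  11],
 [ -6,  16,  -8],
 [  8, -12,  12],
 [ -5,  -5, -15]]
Now row reduce the product.
R2 ← R2 − (6/11)·R1: [0, 122/11, -14]
R3 ← R3 + (8/11)·R1: [0, -60/11, 20]
R4 ← R4 − (5/11)·R1: [0, -100/11, -20]
R3 ← R3 + (30/61)·R2: [0, 0, 800/61]
R4 ← R4 + (50/61)·R2: [0, 0, -1920/61]
R4 ← R4 + (12/5)·R3: [0, 0, 0]
3 nonzero rows, so rank(MP) = 3.

3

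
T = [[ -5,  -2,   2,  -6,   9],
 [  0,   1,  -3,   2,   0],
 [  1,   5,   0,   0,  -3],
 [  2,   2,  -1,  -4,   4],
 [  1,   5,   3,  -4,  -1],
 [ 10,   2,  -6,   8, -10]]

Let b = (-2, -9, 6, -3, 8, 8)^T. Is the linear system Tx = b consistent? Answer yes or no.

Row reduce the augmented matrix [T | b].
R3 ← R3 + (1/5)·R1: [0, 23/5, 2/5, -6/5, -6/5, 28/5]
R4 ← R4 + (2/5)·R1: [0, 6/5, -1/5, -32/5, 38/5, -19/5]
R5 ← R5 + (1/5)·R1: [0, 23/5, 17/5, -26/5, 4/5, 38/5]
R6 ← R6 + (2)·R1: [0, -2, -2, -4, 8, 4]
R3 ← R3 − (23/5)·R2: [0, 0, 71/5, -52/5, -6/5, 47]
R4 ← R4 − (6/5)·R2: [0, 0, 17/5, -44/5, 38/5, 7]
R5 ← R5 − (23/5)·R2: [0, 0, 86/5, -72/5, 4/5, 49]
R6 ← R6 + (2)·R2: [0, 0, -8, 0, 8, -14]
R4 ← R4 − (17/71)·R3: [0, 0, 0, -448/71, 560/71, -302/71]
R5 ← R5 − (86/71)·R3: [0, 0, 0, -128/71, 160/71, -563/71]
R6 ← R6 + (40/71)·R3: [0, 0, 0, -416/71, 520/71, 886/71]
R5 ← R5 − (2/7)·R4: [0, 0, 0, 0, 0, -47/7]
R6 ← R6 − (13/14)·R4: [0, 0, 0, 0, 0, 115/7]
R6 ← R6 + (115/47)·R5: [0, 0, 0, 0, 0, 0]
The echelon form has 5 nonzero rows; the last pivot sits in the augmented column, so rank(T) = 4 but rank([T|b]) = 5.
Since the ranks differ, the system is inconsistent.

no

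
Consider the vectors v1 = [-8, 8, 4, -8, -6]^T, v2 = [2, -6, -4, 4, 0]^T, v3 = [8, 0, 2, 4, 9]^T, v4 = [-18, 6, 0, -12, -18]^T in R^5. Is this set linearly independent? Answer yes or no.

Form the matrix with these vectors as rows and row reduce.
R2 ← R2 + (1/4)·R1: [0, -4, -3, 2, -3/2]
R3 ← R3 + R1: [0, 8, 6, -4, 3]
R4 ← R4 − (9/4)·R1: [0, -12, -9, 6, -9/2]
R3 ← R3 + (2)·R2: [0, 0, 0, 0, 0]
R4 ← R4 − (3)·R2: [0, 0, 0, 0, 0]
2 nonzero rows, so the 4 vectors span a space of dimension 2.
Since 2 < 4, the vectors are linearly dependent.

no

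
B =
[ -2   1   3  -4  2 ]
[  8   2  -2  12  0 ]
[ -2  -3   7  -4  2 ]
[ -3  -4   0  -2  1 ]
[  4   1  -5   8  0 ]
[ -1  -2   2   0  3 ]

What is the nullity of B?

Row reduce to echelon form.
R2 ← R2 + (4)·R1: [0, 6, 10, -4, 8]
R3 ← R3 − R1: [0, -4, 4, 0, 0]
R4 ← R4 − (3/2)·R1: [0, -11/2, -9/2, 4, -2]
R5 ← R5 + (2)·R1: [0, 3, 1, 0, 4]
R6 ← R6 − (1/2)·R1: [0, -5/2, 1/2, 2, 2]
R3 ← R3 + (2/3)·R2: [0, 0, 32/3, -8/3, 16/3]
R4 ← R4 + (11/12)·R2: [0, 0, 14/3, 1/3, 16/3]
R5 ← R5 − (1/2)·R2: [0, 0, -4, 2, 0]
R6 ← R6 + (5/12)·R2: [0, 0, 14/3, 1/3, 16/3]
R4 ← R4 − (7/16)·R3: [0, 0, 0, 3/2, 3]
R5 ← R5 + (3/8)·R3: [0, 0, 0, 1, 2]
R6 ← R6 − (7/16)·R3: [0, 0, 0, 3/2, 3]
R5 ← R5 − (2/3)·R4: [0, 0, 0, 0, 0]
R6 ← R6 − R4: [0, 0, 0, 0, 0]
4 nonzero rows, so rank(B) = 4.
B has 5 columns; by rank–nullity, nullity = 5 − 4 = 1.

1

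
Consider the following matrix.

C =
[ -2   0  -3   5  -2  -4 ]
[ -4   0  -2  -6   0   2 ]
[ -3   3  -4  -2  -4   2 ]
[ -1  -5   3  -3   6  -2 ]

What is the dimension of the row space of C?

Row reduce to echelon form.
R2 ← R2 − (2)·R1: [0, 0, 4, -16, 4, 10]
R3 ← R3 − (3/2)·R1: [0, 3, 1/2, -19/2, -1, 8]
R4 ← R4 − (1/2)·R1: [0, -5, 9/2, -11/2, 7, 0]
Swap R2 ↔ R3
R4 ← R4 + (5/3)·R2: [0, 0, 16/3, -64/3, 16/3, 40/3]
R4 ← R4 − (4/3)·R3: [0, 0, 0, 0, 0, 0]
Echelon form has 3 nonzero rows, so rank(C) = 3.
The row space has dimension equal to the rank: 3.

3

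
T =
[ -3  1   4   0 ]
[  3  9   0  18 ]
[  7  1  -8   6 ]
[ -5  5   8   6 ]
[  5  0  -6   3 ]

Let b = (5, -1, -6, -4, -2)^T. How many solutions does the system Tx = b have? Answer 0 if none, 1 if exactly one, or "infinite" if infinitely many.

0

Row reduce the augmented matrix [T | b].
R2 ← R2 + R1: [0, 10, 4, 18, 4]
R3 ← R3 + (7/3)·R1: [0, 10/3, 4/3, 6, 17/3]
R4 ← R4 − (5/3)·R1: [0, 10/3, 4/3, 6, -37/3]
R5 ← R5 + (5/3)·R1: [0, 5/3, 2/3, 3, 19/3]
R3 ← R3 − (1/3)·R2: [0, 0, 0, 0, 13/3]
R4 ← R4 − (1/3)·R2: [0, 0, 0, 0, -41/3]
R5 ← R5 − (1/6)·R2: [0, 0, 0, 0, 17/3]
R4 ← R4 + (41/13)·R3: [0, 0, 0, 0, 0]
R5 ← R5 − (17/13)·R3: [0, 0, 0, 0, 0]
The echelon form has 3 nonzero rows; the last pivot sits in the augmented column, so rank(T) = 2 but rank([T|b]) = 3.
Since the ranks differ, the system is inconsistent.
It has no solutions.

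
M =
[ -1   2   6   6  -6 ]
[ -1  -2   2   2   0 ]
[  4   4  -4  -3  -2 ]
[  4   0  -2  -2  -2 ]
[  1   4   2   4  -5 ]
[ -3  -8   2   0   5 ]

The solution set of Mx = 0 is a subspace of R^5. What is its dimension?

Row reduce to echelon form.
R2 ← R2 − R1: [0, -4, -4, -4, 6]
R3 ← R3 + (4)·R1: [0, 12, 20, 21, -26]
R4 ← R4 + (4)·R1: [0, 8, 22, 22, -26]
R5 ← R5 + R1: [0, 6, 8, 10, -11]
R6 ← R6 − (3)·R1: [0, -14, -16, -18, 23]
R3 ← R3 + (3)·R2: [0, 0, 8, 9, -8]
R4 ← R4 + (2)·R2: [0, 0, 14, 14, -14]
R5 ← R5 + (3/2)·R2: [0, 0, 2, 4, -2]
R6 ← R6 − (7/2)·R2: [0, 0, -2, -4, 2]
R4 ← R4 − (7/4)·R3: [0, 0, 0, -7/4, 0]
R5 ← R5 − (1/4)·R3: [0, 0, 0, 7/4, 0]
R6 ← R6 + (1/4)·R3: [0, 0, 0, -7/4, 0]
R5 ← R5 + R4: [0, 0, 0, 0, 0]
R6 ← R6 − R4: [0, 0, 0, 0, 0]
4 nonzero rows, so rank(M) = 4.
M has 5 columns; by rank–nullity, nullity = 5 − 4 = 1.

1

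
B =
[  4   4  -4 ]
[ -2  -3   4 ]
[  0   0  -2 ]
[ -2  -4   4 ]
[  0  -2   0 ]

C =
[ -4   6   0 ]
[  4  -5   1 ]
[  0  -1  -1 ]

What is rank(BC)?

2

First compute BC:
[[  0,   8,   8],
 [ -4,  -1,  -7],
 [  0,   2,   2],
 [ -8,   4,  -8],
 [ -8,  10,  -2]]
Now row reduce the product.
Swap R1 ↔ R2
R4 ← R4 − (2)·R1: [0, 6, 6]
R5 ← R5 − (2)·R1: [0, 12, 12]
R3 ← R3 − (1/4)·R2: [0, 0, 0]
R4 ← R4 − (3/4)·R2: [0, 0, 0]
R5 ← R5 − (3/2)·R2: [0, 0, 0]
2 nonzero rows, so rank(BC) = 2.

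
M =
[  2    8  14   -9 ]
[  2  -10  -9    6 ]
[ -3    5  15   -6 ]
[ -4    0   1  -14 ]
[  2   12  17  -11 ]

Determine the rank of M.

4

Row reduce to echelon form.
R2 ← R2 − R1: [0, -18, -23, 15]
R3 ← R3 + (3/2)·R1: [0, 17, 36, -39/2]
R4 ← R4 + (2)·R1: [0, 16, 29, -32]
R5 ← R5 − R1: [0, 4, 3, -2]
R3 ← R3 + (17/18)·R2: [0, 0, 257/18, -16/3]
R4 ← R4 + (8/9)·R2: [0, 0, 77/9, -56/3]
R5 ← R5 + (2/9)·R2: [0, 0, -19/9, 4/3]
R4 ← R4 − (154/257)·R3: [0, 0, 0, -3976/257]
R5 ← R5 + (38/257)·R3: [0, 0, 0, 140/257]
R5 ← R5 + (5/142)·R4: [0, 0, 0, 0]
Echelon form has 4 nonzero rows, so rank(M) = 4.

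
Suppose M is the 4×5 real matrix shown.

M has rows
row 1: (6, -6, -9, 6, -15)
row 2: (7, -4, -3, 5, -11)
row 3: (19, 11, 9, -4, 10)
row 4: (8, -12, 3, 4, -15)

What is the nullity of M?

Row reduce to echelon form.
R2 ← R2 − (7/6)·R1: [0, 3, 15/2, -2, 13/2]
R3 ← R3 − (19/6)·R1: [0, 30, 75/2, -23, 115/2]
R4 ← R4 − (4/3)·R1: [0, -4, 15, -4, 5]
R3 ← R3 − (10)·R2: [0, 0, -75/2, -3, -15/2]
R4 ← R4 + (4/3)·R2: [0, 0, 25, -20/3, 41/3]
R4 ← R4 + (2/3)·R3: [0, 0, 0, -26/3, 26/3]
4 nonzero rows, so rank(M) = 4.
M has 5 columns; by rank–nullity, nullity = 5 − 4 = 1.

1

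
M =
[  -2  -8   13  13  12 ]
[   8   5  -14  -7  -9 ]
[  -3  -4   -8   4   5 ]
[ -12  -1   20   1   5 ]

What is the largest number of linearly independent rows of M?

Row reduce to echelon form.
R2 ← R2 + (4)·R1: [0, -27, 38, 45, 39]
R3 ← R3 − (3/2)·R1: [0, 8, -55/2, -31/2, -13]
R4 ← R4 − (6)·R1: [0, 47, -58, -77, -67]
R3 ← R3 + (8/27)·R2: [0, 0, -877/54, -13/6, -13/9]
R4 ← R4 + (47/27)·R2: [0, 0, 220/27, 4/3, 8/9]
R4 ← R4 + (440/877)·R3: [0, 0, 0, 216/877, 144/877]
Echelon form has 4 nonzero rows, so rank(M) = 4.
The rank gives the maximum number of linearly independent rows: 4.

4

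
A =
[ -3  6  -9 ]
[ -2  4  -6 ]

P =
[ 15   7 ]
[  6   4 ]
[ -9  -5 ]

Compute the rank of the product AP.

1

First compute AP:
[[ 72,  48],
 [ 48,  32]]
Now row reduce the product.
R2 ← R2 − (2/3)·R1: [0, 0]
1 nonzero row, so rank(AP) = 1.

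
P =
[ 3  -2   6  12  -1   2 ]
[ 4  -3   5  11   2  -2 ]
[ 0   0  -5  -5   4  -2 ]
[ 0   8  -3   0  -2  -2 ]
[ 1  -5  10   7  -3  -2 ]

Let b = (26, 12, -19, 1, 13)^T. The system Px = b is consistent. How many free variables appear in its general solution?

2

Row reduce the augmented matrix [P | b].
R2 ← R2 − (4/3)·R1: [0, -1/3, -3, -5, 10/3, -14/3, -68/3]
R5 ← R5 − (1/3)·R1: [0, -13/3, 8, 3, -8/3, -8/3, 13/3]
R4 ← R4 + (24)·R2: [0, 0, -75, -120, 78, -114, -543]
R5 ← R5 − (13)·R2: [0, 0, 47, 68, -46, 58, 299]
R4 ← R4 − (15)·R3: [0, 0, 0, -45, 18, -84, -258]
R5 ← R5 + (47/5)·R3: [0, 0, 0, 21, -42/5, 196/5, 602/5]
R5 ← R5 + (7/15)·R4: [0, 0, 0, 0, 0, 0, 0]
The echelon form has 4 nonzero rows, and every pivot lies in the first 6 columns, so rank(P) = rank([P|b]) = 4.
The system is consistent.
Free variables = (unknowns) − (rank) = 6 − 4 = 2.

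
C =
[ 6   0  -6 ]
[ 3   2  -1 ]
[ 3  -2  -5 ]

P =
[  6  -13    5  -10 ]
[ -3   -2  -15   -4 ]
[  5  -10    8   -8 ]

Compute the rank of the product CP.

2

First compute CP:
[[  6, -18, -18, -12],
 [  7, -33, -23, -30],
 [ -1,  15,   5,  18]]
Now row reduce the product.
R2 ← R2 − (7/6)·R1: [0, -12, -2, -16]
R3 ← R3 + (1/6)·R1: [0, 12, 2, 16]
R3 ← R3 + R2: [0, 0, 0, 0]
2 nonzero rows, so rank(CP) = 2.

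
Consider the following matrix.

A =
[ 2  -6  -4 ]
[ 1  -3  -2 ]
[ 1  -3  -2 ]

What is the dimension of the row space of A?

Row reduce to echelon form.
R2 ← R2 − (1/2)·R1: [0, 0, 0]
R3 ← R3 − (1/2)·R1: [0, 0, 0]
Echelon form has 1 nonzero row, so rank(A) = 1.
The row space has dimension equal to the rank: 1.

1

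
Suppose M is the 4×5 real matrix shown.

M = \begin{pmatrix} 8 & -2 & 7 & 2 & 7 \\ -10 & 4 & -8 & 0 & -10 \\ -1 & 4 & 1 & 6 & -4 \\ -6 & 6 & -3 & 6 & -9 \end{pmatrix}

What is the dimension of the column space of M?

Row reduce to echelon form.
R2 ← R2 + (5/4)·R1: [0, 3/2, 3/4, 5/2, -5/4]
R3 ← R3 + (1/8)·R1: [0, 15/4, 15/8, 25/4, -25/8]
R4 ← R4 + (3/4)·R1: [0, 9/2, 9/4, 15/2, -15/4]
R3 ← R3 − (5/2)·R2: [0, 0, 0, 0, 0]
R4 ← R4 − (3)·R2: [0, 0, 0, 0, 0]
Echelon form has 2 nonzero rows, so rank(M) = 2.
The column space has dimension equal to the rank: 2.

2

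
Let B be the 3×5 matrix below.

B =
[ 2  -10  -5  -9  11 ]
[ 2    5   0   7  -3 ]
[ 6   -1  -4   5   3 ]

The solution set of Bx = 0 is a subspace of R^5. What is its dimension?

Row reduce to echelon form.
R2 ← R2 − R1: [0, 15, 5, 16, -14]
R3 ← R3 − (3)·R1: [0, 29, 11, 32, -30]
R3 ← R3 − (29/15)·R2: [0, 0, 4/3, 16/15, -44/15]
3 nonzero rows, so rank(B) = 3.
B has 5 columns; by rank–nullity, nullity = 5 − 3 = 2.

2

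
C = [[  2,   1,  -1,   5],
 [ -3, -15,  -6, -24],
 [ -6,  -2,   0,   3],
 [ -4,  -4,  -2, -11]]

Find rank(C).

Row reduce to echelon form.
R2 ← R2 + (3/2)·R1: [0, -27/2, -15/2, -33/2]
R3 ← R3 + (3)·R1: [0, 1, -3, 18]
R4 ← R4 + (2)·R1: [0, -2, -4, -1]
R3 ← R3 + (2/27)·R2: [0, 0, -32/9, 151/9]
R4 ← R4 − (4/27)·R2: [0, 0, -26/9, 13/9]
R4 ← R4 − (13/16)·R3: [0, 0, 0, -195/16]
Echelon form has 4 nonzero rows, so rank(C) = 4.

4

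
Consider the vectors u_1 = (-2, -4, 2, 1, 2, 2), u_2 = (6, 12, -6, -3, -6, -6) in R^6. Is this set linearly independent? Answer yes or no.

Form the matrix with these vectors as rows and row reduce.
R2 ← R2 + (3)·R1: [0, 0, 0, 0, 0, 0]
1 nonzero row, so the 2 vectors span a space of dimension 1.
Since 1 < 2, the vectors are linearly dependent.

no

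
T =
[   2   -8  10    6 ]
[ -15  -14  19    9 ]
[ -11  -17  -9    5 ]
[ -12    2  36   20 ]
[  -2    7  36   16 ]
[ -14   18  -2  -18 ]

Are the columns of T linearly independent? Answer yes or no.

Row reduce T to echelon form.
R2 ← R2 + (15/2)·R1: [0, -74, 94, 54]
R3 ← R3 + (11/2)·R1: [0, -61, 46, 38]
R4 ← R4 + (6)·R1: [0, -46, 96, 56]
R5 ← R5 + R1: [0, -1, 46, 22]
R6 ← R6 + (7)·R1: [0, -38, 68, 24]
R3 ← R3 − (61/74)·R2: [0, 0, -1165/37, -241/37]
R4 ← R4 − (23/37)·R2: [0, 0, 1390/37, 830/37]
R5 ← R5 − (1/74)·R2: [0, 0, 1655/37, 787/37]
R6 ← R6 − (19/37)·R2: [0, 0, 730/37, -138/37]
R4 ← R4 + (278/233)·R3: [0, 0, 0, 3416/233]
R5 ← R5 + (331/233)·R3: [0, 0, 0, 2800/233]
R6 ← R6 + (146/233)·R3: [0, 0, 0, -1820/233]
R5 ← R5 − (50/61)·R4: [0, 0, 0, 0]
R6 ← R6 + (65/122)·R4: [0, 0, 0, 0]
4 pivots among 4 columns.
Every column is a pivot column, so the columns are linearly independent.

yes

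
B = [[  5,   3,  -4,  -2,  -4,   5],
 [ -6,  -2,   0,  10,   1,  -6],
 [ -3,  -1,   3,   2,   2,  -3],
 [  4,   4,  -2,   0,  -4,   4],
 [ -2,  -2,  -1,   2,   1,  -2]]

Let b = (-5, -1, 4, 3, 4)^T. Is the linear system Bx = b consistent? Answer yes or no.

no

Row reduce the augmented matrix [B | b].
R2 ← R2 + (6/5)·R1: [0, 8/5, -24/5, 38/5, -19/5, 0, -7]
R3 ← R3 + (3/5)·R1: [0, 4/5, 3/5, 4/5, -2/5, 0, 1]
R4 ← R4 − (4/5)·R1: [0, 8/5, 6/5, 8/5, -4/5, 0, 7]
R5 ← R5 + (2/5)·R1: [0, -4/5, -13/5, 6/5, -3/5, 0, 2]
R3 ← R3 − (1/2)·R2: [0, 0, 3, -3, 3/2, 0, 9/2]
R4 ← R4 − R2: [0, 0, 6, -6, 3, 0, 14]
R5 ← R5 + (1/2)·R2: [0, 0, -5, 5, -5/2, 0, -3/2]
R4 ← R4 − (2)·R3: [0, 0, 0, 0, 0, 0, 5]
R5 ← R5 + (5/3)·R3: [0, 0, 0, 0, 0, 0, 6]
R5 ← R5 − (6/5)·R4: [0, 0, 0, 0, 0, 0, 0]
The echelon form has 4 nonzero rows; the last pivot sits in the augmented column, so rank(B) = 3 but rank([B|b]) = 4.
Since the ranks differ, the system is inconsistent.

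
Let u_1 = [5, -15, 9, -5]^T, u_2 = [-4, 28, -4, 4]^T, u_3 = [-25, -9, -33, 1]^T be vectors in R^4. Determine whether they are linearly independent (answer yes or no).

Form the matrix with these vectors as rows and row reduce.
R2 ← R2 + (4/5)·R1: [0, 16, 16/5, 0]
R3 ← R3 + (5)·R1: [0, -84, 12, -24]
R3 ← R3 + (21/4)·R2: [0, 0, 144/5, -24]
3 nonzero rows, so the 3 vectors span a space of dimension 3.
Since 3 = 3, the vectors are linearly independent.

yes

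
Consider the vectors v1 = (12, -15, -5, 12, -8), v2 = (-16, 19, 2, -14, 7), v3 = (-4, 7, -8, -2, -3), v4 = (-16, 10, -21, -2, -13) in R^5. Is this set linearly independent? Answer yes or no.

Form the matrix with these vectors as rows and row reduce.
R2 ← R2 + (4/3)·R1: [0, -1, -14/3, 2, -11/3]
R3 ← R3 + (1/3)·R1: [0, 2, -29/3, 2, -17/3]
R4 ← R4 + (4/3)·R1: [0, -10, -83/3, 14, -71/3]
R3 ← R3 + (2)·R2: [0, 0, -19, 6, -13]
R4 ← R4 − (10)·R2: [0, 0, 19, -6, 13]
R4 ← R4 + R3: [0, 0, 0, 0, 0]
3 nonzero rows, so the 4 vectors span a space of dimension 3.
Since 3 < 4, the vectors are linearly dependent.

no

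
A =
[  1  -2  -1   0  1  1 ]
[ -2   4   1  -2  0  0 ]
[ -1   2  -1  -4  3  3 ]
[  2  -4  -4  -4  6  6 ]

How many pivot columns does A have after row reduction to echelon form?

2

Row reduce to echelon form.
R2 ← R2 + (2)·R1: [0, 0, -1, -2, 2, 2]
R3 ← R3 + R1: [0, 0, -2, -4, 4, 4]
R4 ← R4 − (2)·R1: [0, 0, -2, -4, 4, 4]
R3 ← R3 − (2)·R2: [0, 0, 0, 0, 0, 0]
R4 ← R4 − (2)·R2: [0, 0, 0, 0, 0, 0]
Echelon form has 2 nonzero rows, so rank(A) = 2.
Each nonzero row contributes one pivot column: 2 pivot columns.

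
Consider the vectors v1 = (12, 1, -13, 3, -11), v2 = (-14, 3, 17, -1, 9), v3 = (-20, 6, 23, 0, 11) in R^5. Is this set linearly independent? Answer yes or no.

Form the matrix with these vectors as rows and row reduce.
R2 ← R2 + (7/6)·R1: [0, 25/6, 11/6, 5/2, -23/6]
R3 ← R3 + (5/3)·R1: [0, 23/3, 4/3, 5, -22/3]
R3 ← R3 − (46/25)·R2: [0, 0, -51/25, 2/5, -7/25]
3 nonzero rows, so the 3 vectors span a space of dimension 3.
Since 3 = 3, the vectors are linearly independent.

yes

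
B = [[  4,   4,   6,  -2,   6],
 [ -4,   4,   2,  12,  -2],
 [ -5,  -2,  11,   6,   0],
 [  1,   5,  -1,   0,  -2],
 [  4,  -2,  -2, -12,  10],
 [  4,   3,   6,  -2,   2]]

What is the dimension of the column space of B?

Row reduce to echelon form.
R2 ← R2 + R1: [0, 8, 8, 10, 4]
R3 ← R3 + (5/4)·R1: [0, 3, 37/2, 7/2, 15/2]
R4 ← R4 − (1/4)·R1: [0, 4, -5/2, 1/2, -7/2]
R5 ← R5 − R1: [0, -6, -8, -10, 4]
R6 ← R6 − R1: [0, -1, 0, 0, -4]
R3 ← R3 − (3/8)·R2: [0, 0, 31/2, -1/4, 6]
R4 ← R4 − (1/2)·R2: [0, 0, -13/2, -9/2, -11/2]
R5 ← R5 + (3/4)·R2: [0, 0, -2, -5/2, 7]
R6 ← R6 + (1/8)·R2: [0, 0, 1, 5/4, -7/2]
R4 ← R4 + (13/31)·R3: [0, 0, 0, -571/124, -185/62]
R5 ← R5 + (4/31)·R3: [0, 0, 0, -157/62, 241/31]
R6 ← R6 − (2/31)·R3: [0, 0, 0, 157/124, -241/62]
R5 ← R5 − (314/571)·R4: [0, 0, 0, 0, 5376/571]
R6 ← R6 + (157/571)·R4: [0, 0, 0, 0, -2688/571]
R6 ← R6 + (1/2)·R5: [0, 0, 0, 0, 0]
Echelon form has 5 nonzero rows, so rank(B) = 5.
The column space has dimension equal to the rank: 5.

5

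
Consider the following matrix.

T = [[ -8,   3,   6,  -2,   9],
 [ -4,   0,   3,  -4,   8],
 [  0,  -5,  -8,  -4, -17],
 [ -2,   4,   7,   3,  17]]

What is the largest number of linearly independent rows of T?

4

Row reduce to echelon form.
R2 ← R2 − (1/2)·R1: [0, -3/2, 0, -3, 7/2]
R4 ← R4 − (1/4)·R1: [0, 13/4, 11/2, 7/2, 59/4]
R3 ← R3 − (10/3)·R2: [0, 0, -8, 6, -86/3]
R4 ← R4 + (13/6)·R2: [0, 0, 11/2, -3, 67/3]
R4 ← R4 + (11/16)·R3: [0, 0, 0, 9/8, 21/8]
Echelon form has 4 nonzero rows, so rank(T) = 4.
The rank gives the maximum number of linearly independent rows: 4.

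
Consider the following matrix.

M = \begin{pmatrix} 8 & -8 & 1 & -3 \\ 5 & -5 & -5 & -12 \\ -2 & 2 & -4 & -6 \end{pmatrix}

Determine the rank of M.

2

Row reduce to echelon form.
R2 ← R2 − (5/8)·R1: [0, 0, -45/8, -81/8]
R3 ← R3 + (1/4)·R1: [0, 0, -15/4, -27/4]
R3 ← R3 − (2/3)·R2: [0, 0, 0, 0]
Echelon form has 2 nonzero rows, so rank(M) = 2.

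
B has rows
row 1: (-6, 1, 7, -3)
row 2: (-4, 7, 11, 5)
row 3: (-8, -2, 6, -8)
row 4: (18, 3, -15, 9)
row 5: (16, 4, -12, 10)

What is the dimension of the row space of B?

Row reduce to echelon form.
R2 ← R2 − (2/3)·R1: [0, 19/3, 19/3, 7]
R3 ← R3 − (4/3)·R1: [0, -10/3, -10/3, -4]
R4 ← R4 + (3)·R1: [0, 6, 6, 0]
R5 ← R5 + (8/3)·R1: [0, 20/3, 20/3, 2]
R3 ← R3 + (10/19)·R2: [0, 0, 0, -6/19]
R4 ← R4 − (18/19)·R2: [0, 0, 0, -126/19]
R5 ← R5 − (20/19)·R2: [0, 0, 0, -102/19]
R4 ← R4 − (21)·R3: [0, 0, 0, 0]
R5 ← R5 − (17)·R3: [0, 0, 0, 0]
Echelon form has 3 nonzero rows, so rank(B) = 3.
The row space has dimension equal to the rank: 3.

3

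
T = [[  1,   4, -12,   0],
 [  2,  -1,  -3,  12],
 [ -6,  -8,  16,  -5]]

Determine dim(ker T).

1

Row reduce to echelon form.
R2 ← R2 − (2)·R1: [0, -9, 21, 12]
R3 ← R3 + (6)·R1: [0, 16, -56, -5]
R3 ← R3 + (16/9)·R2: [0, 0, -56/3, 49/3]
3 nonzero rows, so rank(T) = 3.
T has 4 columns; by rank–nullity, nullity = 4 − 3 = 1.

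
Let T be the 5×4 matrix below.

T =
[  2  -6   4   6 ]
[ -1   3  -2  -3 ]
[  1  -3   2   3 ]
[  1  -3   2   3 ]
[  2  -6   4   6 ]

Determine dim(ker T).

3

Row reduce to echelon form.
R2 ← R2 + (1/2)·R1: [0, 0, 0, 0]
R3 ← R3 − (1/2)·R1: [0, 0, 0, 0]
R4 ← R4 − (1/2)·R1: [0, 0, 0, 0]
R5 ← R5 − R1: [0, 0, 0, 0]
1 nonzero row, so rank(T) = 1.
T has 4 columns; by rank–nullity, nullity = 4 − 1 = 3.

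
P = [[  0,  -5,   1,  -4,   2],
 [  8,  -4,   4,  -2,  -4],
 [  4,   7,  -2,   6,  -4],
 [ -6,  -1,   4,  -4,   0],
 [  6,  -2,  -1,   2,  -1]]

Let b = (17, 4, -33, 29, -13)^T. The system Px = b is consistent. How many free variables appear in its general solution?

Row reduce the augmented matrix [P | b].
Swap R1 ↔ R2
R3 ← R3 − (1/2)·R1: [0, 9, -4, 7, -2, -35]
R4 ← R4 + (3/4)·R1: [0, -4, 7, -11/2, -3, 32]
R5 ← R5 − (3/4)·R1: [0, 1, -4, 7/2, 2, -16]
R3 ← R3 + (9/5)·R2: [0, 0, -11/5, -1/5, 8/5, -22/5]
R4 ← R4 − (4/5)·R2: [0, 0, 31/5, -23/10, -23/5, 92/5]
R5 ← R5 + (1/5)·R2: [0, 0, -19/5, 27/10, 12/5, -63/5]
R4 ← R4 + (31/11)·R3: [0, 0, 0, -63/22, -1/11, 6]
R5 ← R5 − (19/11)·R3: [0, 0, 0, 67/22, -4/11, -5]
R5 ← R5 + (67/63)·R4: [0, 0, 0, 0, -29/63, 29/21]
The echelon form has 5 nonzero rows, and every pivot lies in the first 5 columns, so rank(P) = rank([P|b]) = 5.
The system is consistent.
Free variables = (unknowns) − (rank) = 5 − 5 = 0.

0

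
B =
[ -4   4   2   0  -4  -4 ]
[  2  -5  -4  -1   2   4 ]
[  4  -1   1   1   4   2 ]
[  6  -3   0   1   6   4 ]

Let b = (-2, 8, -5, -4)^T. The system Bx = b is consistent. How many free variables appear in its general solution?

4

Row reduce the augmented matrix [B | b].
R2 ← R2 + (1/2)·R1: [0, -3, -3, -1, 0, 2, 7]
R3 ← R3 + R1: [0, 3, 3, 1, 0, -2, -7]
R4 ← R4 + (3/2)·R1: [0, 3, 3, 1, 0, -2, -7]
R3 ← R3 + R2: [0, 0, 0, 0, 0, 0, 0]
R4 ← R4 + R2: [0, 0, 0, 0, 0, 0, 0]
The echelon form has 2 nonzero rows, and every pivot lies in the first 6 columns, so rank(B) = rank([B|b]) = 2.
The system is consistent.
Free variables = (unknowns) − (rank) = 6 − 2 = 4.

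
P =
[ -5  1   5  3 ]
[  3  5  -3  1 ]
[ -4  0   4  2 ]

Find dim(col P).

Row reduce to echelon form.
R2 ← R2 + (3/5)·R1: [0, 28/5, 0, 14/5]
R3 ← R3 − (4/5)·R1: [0, -4/5, 0, -2/5]
R3 ← R3 + (1/7)·R2: [0, 0, 0, 0]
Echelon form has 2 nonzero rows, so rank(P) = 2.
The column space has dimension equal to the rank: 2.

2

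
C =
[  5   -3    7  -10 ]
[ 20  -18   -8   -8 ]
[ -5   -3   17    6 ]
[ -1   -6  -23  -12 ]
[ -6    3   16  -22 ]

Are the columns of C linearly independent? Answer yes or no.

yes

Row reduce C to echelon form.
R2 ← R2 − (4)·R1: [0, -6, -36, 32]
R3 ← R3 + R1: [0, -6, 24, -4]
R4 ← R4 + (1/5)·R1: [0, -33/5, -108/5, -14]
R5 ← R5 + (6/5)·R1: [0, -3/5, 122/5, -34]
R3 ← R3 − R2: [0, 0, 60, -36]
R4 ← R4 − (11/10)·R2: [0, 0, 18, -246/5]
R5 ← R5 − (1/10)·R2: [0, 0, 28, -186/5]
R4 ← R4 − (3/10)·R3: [0, 0, 0, -192/5]
R5 ← R5 − (7/15)·R3: [0, 0, 0, -102/5]
R5 ← R5 − (17/32)·R4: [0, 0, 0, 0]
4 pivots among 4 columns.
Every column is a pivot column, so the columns are linearly independent.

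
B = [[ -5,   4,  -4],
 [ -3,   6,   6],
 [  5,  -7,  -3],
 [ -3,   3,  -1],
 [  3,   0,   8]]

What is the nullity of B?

Row reduce to echelon form.
R2 ← R2 − (3/5)·R1: [0, 18/5, 42/5]
R3 ← R3 + R1: [0, -3, -7]
R4 ← R4 − (3/5)·R1: [0, 3/5, 7/5]
R5 ← R5 + (3/5)·R1: [0, 12/5, 28/5]
R3 ← R3 + (5/6)·R2: [0, 0, 0]
R4 ← R4 − (1/6)·R2: [0, 0, 0]
R5 ← R5 − (2/3)·R2: [0, 0, 0]
2 nonzero rows, so rank(B) = 2.
B has 3 columns; by rank–nullity, nullity = 3 − 2 = 1.

1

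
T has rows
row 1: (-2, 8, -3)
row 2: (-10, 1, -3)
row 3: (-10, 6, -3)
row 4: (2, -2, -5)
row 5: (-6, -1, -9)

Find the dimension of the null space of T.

0

Row reduce to echelon form.
R2 ← R2 − (5)·R1: [0, -39, 12]
R3 ← R3 − (5)·R1: [0, -34, 12]
R4 ← R4 + R1: [0, 6, -8]
R5 ← R5 − (3)·R1: [0, -25, 0]
R3 ← R3 − (34/39)·R2: [0, 0, 20/13]
R4 ← R4 + (2/13)·R2: [0, 0, -80/13]
R5 ← R5 − (25/39)·R2: [0, 0, -100/13]
R4 ← R4 + (4)·R3: [0, 0, 0]
R5 ← R5 + (5)·R3: [0, 0, 0]
3 nonzero rows, so rank(T) = 3.
T has 3 columns; by rank–nullity, nullity = 3 − 3 = 0.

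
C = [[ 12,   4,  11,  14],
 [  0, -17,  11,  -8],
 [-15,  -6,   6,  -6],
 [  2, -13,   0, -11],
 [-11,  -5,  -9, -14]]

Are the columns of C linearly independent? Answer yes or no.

Row reduce C to echelon form.
R3 ← R3 + (5/4)·R1: [0, -1, 79/4, 23/2]
R4 ← R4 − (1/6)·R1: [0, -41/3, -11/6, -40/3]
R5 ← R5 + (11/12)·R1: [0, -4/3, 13/12, -7/6]
R3 ← R3 − (1/17)·R2: [0, 0, 1299/68, 407/34]
R4 ← R4 − (41/51)·R2: [0, 0, -363/34, -352/51]
R5 ← R5 − (4/51)·R2: [0, 0, 15/68, -55/102]
R4 ← R4 + (242/433)·R3: [0, 0, 0, -275/1299]
R5 ← R5 − (5/433)·R3: [0, 0, 0, -880/1299]
R5 ← R5 − (16/5)·R4: [0, 0, 0, 0]
4 pivots among 4 columns.
Every column is a pivot column, so the columns are linearly independent.

yes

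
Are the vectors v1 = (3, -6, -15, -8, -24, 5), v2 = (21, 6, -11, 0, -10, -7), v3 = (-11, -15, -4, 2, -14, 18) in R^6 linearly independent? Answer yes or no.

Form the matrix with these vectors as rows and row reduce.
R2 ← R2 − (7)·R1: [0, 48, 94, 56, 158, -42]
R3 ← R3 + (11/3)·R1: [0, -37, -59, -82/3, -102, 109/3]
R3 ← R3 + (37/48)·R2: [0, 0, 323/24, 95/6, 475/24, 95/24]
3 nonzero rows, so the 3 vectors span a space of dimension 3.
Since 3 = 3, the vectors are linearly independent.

yes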